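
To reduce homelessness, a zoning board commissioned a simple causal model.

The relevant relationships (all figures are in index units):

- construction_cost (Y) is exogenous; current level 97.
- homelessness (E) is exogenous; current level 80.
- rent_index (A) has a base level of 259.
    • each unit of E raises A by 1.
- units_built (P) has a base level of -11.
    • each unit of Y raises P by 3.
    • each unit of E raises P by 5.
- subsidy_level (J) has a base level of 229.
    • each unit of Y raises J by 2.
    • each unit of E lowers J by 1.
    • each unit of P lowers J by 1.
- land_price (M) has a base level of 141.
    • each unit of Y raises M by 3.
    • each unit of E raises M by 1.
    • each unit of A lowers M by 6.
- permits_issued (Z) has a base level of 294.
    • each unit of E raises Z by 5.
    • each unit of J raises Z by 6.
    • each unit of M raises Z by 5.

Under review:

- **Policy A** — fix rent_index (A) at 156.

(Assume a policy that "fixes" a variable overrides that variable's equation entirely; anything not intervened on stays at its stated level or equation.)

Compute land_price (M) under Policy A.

-424

Policy A (A := 156):
  Y = 97
  E = 80
  A = 156
  M = 141 + 3·97 + 80 − 6·156 = -424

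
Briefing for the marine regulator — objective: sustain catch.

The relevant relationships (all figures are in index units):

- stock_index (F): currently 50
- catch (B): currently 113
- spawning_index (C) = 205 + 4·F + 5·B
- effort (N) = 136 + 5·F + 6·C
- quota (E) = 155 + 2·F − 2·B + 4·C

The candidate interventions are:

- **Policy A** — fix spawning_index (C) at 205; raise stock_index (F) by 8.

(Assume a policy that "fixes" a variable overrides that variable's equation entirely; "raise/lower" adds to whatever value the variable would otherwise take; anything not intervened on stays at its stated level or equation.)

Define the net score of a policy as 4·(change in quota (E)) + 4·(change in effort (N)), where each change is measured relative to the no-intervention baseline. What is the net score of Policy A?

Baseline:
  F = 50
  B = 113
  C = 205 + 4·50 + 5·113 = 970
  N = 136 + 5·50 + 6·970 = 6206
  E = 155 + 2·50 − 2·113 + 4·970 = 3909
Policy A (C := 205, F + 8):
  F = 50 + 8 = 58
  B = 113
  C = 205
  N = 136 + 5·58 + 6·205 = 1656
  E = 155 + 2·58 − 2·113 + 4·205 = 865
ΔE = 865 − 3909 = -3044; ΔN = 1656 − 6206 = -4550
Score = 4·(-3044) + 4·(-4550) = -30376

-30376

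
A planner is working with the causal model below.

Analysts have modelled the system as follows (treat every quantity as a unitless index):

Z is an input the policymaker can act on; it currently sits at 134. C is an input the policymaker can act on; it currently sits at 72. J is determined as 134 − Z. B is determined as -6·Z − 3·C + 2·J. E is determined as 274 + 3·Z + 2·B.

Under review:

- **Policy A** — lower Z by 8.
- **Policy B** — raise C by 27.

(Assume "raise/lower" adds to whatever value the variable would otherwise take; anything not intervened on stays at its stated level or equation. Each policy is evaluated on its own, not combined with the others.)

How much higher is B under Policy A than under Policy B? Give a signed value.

145

Policy A (Z − 8):
  Z = 134 − 8 = 126
  C = 72
  J = 134 − 126 = 8
  B = 0 − 6·126 − 3·72 + 2·8 = -956
Policy B (C + 27):
  Z = 134
  C = 72 + 27 = 99
  J = 134 − 134 = 0
  B = 0 − 6·134 − 3·99 + 2·0 = -1101
B: -956 − (-1101) = 145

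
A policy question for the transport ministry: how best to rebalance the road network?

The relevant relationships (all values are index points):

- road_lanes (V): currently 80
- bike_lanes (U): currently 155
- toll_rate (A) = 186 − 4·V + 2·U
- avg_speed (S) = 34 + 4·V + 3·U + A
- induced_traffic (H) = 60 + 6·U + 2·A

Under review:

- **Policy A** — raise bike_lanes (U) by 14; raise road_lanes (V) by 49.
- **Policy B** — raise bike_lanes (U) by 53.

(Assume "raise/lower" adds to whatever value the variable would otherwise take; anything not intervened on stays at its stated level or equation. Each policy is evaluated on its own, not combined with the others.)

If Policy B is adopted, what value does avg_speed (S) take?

1260

Policy B (U + 53):
  V = 80
  U = 155 + 53 = 208
  A = 186 − 4·80 + 2·208 = 282
  S = 34 + 4·80 + 3·208 + 282 = 1260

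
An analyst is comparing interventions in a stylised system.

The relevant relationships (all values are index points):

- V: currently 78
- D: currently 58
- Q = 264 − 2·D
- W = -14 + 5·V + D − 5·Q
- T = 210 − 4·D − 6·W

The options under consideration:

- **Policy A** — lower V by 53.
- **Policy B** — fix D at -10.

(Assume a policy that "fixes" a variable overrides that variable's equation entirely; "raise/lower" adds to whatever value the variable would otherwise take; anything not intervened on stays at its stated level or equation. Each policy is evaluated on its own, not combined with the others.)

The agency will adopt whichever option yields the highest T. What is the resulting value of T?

Policy A (V − 53):
  V = 78 − 53 = 25
  D = 58
  Q = 264 − 2·58 = 148
  W = -14 + 5·25 + 58 − 5·148 = -571
  T = 210 − 4·58 − 6·(-571) = 3404
Policy B (D := -10):
  V = 78
  D = -10
  Q = 264 − 2·(-10) = 284
  W = -14 + 5·78 + (-10) − 5·284 = -1054
  T = 210 − 4·(-10) − 6·(-1054) = 6574
Comparing — Policy A: T=3404, Policy B: T=6574. Highest is 6574 (Policy B).

6574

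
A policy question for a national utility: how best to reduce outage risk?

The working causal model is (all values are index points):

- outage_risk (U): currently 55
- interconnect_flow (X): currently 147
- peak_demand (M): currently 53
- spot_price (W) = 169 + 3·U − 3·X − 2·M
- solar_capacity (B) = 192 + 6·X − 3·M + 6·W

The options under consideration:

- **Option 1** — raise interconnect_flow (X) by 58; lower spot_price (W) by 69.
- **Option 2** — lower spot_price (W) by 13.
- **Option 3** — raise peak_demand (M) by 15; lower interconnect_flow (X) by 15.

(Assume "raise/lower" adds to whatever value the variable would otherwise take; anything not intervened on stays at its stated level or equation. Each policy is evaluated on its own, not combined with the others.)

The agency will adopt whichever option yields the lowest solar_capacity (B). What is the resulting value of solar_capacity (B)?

Option 1 (X + 58, W − 69):
  U = 55
  X = 147 + 58 = 205
  M = 53
  W = 169 + 3·55 − 3·205 − 2·53 (−69 from intervention) = -456
  B = 192 + 6·205 − 3·53 + 6·(-456) = -1473
Option 2 (W − 13):
  U = 55
  X = 147
  M = 53
  W = 169 + 3·55 − 3·147 − 2·53 (−13 from intervention) = -226
  B = 192 + 6·147 − 3·53 + 6·(-226) = -441
Option 3 (M + 15, X − 15):
  U = 55
  X = 147 − 15 = 132
  M = 53 + 15 = 68
  W = 169 + 3·55 − 3·132 − 2·68 = -198
  B = 192 + 6·132 − 3·68 + 6·(-198) = -408
Comparing — Option 1: B=-1473, Option 2: B=-441, Option 3: B=-408. Lowest is -1473 (Option 1).

-1473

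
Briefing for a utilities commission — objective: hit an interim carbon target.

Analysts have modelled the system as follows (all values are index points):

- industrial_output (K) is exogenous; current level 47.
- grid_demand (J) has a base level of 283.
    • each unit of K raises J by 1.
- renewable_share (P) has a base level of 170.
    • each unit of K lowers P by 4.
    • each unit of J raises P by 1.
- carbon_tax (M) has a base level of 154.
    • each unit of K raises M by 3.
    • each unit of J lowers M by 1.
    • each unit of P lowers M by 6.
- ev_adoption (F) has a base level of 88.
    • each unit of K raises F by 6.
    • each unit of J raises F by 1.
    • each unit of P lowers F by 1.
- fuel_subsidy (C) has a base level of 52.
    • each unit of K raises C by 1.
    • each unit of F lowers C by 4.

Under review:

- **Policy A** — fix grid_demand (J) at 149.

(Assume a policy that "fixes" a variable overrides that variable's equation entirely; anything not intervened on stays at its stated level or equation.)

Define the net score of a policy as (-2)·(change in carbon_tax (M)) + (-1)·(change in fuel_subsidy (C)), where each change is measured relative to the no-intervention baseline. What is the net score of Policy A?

-2534

Baseline:
  K = 47
  J = 283 + 47 = 330
  P = 170 − 4·47 + 330 = 312
  M = 154 + 3·47 − 330 − 6·312 = -1907
  F = 88 + 6·47 + 330 − 312 = 388
  C = 52 + 47 − 4·388 = -1453
Policy A (J := 149):
  K = 47
  J = 149
  P = 170 − 4·47 + 149 = 131
  M = 154 + 3·47 − 149 − 6·131 = -640
  F = 88 + 6·47 + 149 − 131 = 388
  C = 52 + 47 − 4·388 = -1453
ΔM = -640 − (-1907) = 1267; ΔC = -1453 − (-1453) = 0
Score = (-2)·1267 + (-1)·0 = -2534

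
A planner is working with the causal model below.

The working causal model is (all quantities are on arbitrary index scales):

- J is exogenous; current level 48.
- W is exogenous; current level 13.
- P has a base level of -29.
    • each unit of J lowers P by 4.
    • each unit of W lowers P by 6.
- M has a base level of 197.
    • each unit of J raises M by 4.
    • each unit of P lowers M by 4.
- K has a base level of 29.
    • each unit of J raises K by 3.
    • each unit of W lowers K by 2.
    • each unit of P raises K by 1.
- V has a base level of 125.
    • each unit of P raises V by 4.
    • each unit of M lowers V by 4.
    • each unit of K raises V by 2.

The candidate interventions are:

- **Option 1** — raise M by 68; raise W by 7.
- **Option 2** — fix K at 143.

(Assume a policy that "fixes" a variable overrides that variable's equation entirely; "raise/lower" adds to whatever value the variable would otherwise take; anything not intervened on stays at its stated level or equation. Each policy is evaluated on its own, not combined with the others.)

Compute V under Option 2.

Option 2 (K := 143):
  J = 48
  W = 13
  P = -29 − 4·48 − 6·13 = -299
  M = 197 + 4·48 − 4·(-299) = 1585
  K = 143
  V = 125 + 4·(-299) − 4·1585 + 2·143 = -7125

-7125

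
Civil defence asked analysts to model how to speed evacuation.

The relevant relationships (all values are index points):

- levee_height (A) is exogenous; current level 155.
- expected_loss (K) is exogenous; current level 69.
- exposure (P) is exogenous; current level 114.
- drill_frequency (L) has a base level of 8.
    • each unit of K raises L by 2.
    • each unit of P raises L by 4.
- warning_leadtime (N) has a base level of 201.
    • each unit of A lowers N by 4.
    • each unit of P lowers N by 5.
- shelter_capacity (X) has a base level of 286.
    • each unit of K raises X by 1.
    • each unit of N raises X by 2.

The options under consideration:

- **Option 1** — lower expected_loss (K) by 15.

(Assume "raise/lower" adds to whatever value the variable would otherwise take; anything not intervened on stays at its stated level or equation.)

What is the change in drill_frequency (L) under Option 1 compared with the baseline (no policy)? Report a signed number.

-30

Baseline:
  K = 69
  P = 114
  L = 8 + 2·69 + 4·114 = 602
Option 1 (K − 15):
  K = 69 − 15 = 54
  P = 114
  L = 8 + 2·54 + 4·114 = 572
Change in L: 572 − 602 = -30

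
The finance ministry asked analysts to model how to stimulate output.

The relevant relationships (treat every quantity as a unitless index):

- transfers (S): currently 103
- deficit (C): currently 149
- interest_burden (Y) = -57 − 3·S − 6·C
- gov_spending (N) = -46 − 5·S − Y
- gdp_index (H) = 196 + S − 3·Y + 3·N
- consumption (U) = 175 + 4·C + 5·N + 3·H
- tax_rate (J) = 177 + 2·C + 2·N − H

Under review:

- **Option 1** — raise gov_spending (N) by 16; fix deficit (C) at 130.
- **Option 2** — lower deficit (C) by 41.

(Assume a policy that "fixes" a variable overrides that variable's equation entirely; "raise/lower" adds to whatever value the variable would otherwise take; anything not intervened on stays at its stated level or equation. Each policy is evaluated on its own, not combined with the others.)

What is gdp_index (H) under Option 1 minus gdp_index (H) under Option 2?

840

Option 1 (N + 16, C := 130):
  S = 103
  C = 130
  Y = -57 − 3·103 − 6·130 = -1146
  N = -46 − 5·103 − (-1146) (+16 from intervention) = 601
  H = 196 + 103 − 3·(-1146) + 3·601 = 5540
Option 2 (C − 41):
  S = 103
  C = 149 − 41 = 108
  Y = -57 − 3·103 − 6·108 = -1014
  N = -46 − 5·103 − (-1014) = 453
  H = 196 + 103 − 3·(-1014) + 3·453 = 4700
H: 5540 − 4700 = 840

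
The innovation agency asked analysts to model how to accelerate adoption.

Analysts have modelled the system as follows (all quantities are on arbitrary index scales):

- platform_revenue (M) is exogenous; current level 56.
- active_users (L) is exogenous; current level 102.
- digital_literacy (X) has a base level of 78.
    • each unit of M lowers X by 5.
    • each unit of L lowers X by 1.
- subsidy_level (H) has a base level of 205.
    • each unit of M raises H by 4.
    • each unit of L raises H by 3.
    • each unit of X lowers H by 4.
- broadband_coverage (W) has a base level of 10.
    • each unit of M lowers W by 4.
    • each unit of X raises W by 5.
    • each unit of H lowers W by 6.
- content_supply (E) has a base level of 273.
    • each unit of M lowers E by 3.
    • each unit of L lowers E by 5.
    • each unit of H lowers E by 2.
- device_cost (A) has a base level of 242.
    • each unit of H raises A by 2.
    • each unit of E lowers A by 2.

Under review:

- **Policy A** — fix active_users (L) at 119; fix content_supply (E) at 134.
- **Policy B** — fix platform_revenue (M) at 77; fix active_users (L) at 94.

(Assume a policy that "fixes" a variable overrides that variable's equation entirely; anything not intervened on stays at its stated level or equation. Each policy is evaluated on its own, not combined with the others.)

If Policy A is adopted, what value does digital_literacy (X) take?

Policy A (L := 119, E := 134):
  M = 56
  L = 119
  X = 78 − 5·56 − 119 = -321

-321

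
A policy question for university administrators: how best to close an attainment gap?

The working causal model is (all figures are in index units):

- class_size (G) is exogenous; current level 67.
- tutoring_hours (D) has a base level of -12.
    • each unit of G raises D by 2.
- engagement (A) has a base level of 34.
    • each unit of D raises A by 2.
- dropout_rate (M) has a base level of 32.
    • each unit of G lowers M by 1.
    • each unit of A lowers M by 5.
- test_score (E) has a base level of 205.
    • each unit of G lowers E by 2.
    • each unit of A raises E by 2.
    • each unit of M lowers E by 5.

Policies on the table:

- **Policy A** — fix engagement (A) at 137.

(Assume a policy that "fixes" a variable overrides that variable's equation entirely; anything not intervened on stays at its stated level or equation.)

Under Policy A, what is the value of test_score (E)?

3945

Policy A (A := 137):
  G = 67
  D = -12 + 2·67 = 122
  A = 137
  M = 32 − 67 − 5·137 = -720
  E = 205 − 2·67 + 2·137 − 5·(-720) = 3945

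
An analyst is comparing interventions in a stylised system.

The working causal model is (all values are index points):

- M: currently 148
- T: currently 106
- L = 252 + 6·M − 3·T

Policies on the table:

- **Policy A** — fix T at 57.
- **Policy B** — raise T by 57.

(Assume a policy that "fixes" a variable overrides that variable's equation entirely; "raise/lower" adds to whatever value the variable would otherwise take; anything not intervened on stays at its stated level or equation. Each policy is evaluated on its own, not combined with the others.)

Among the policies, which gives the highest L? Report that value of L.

Policy A (T := 57):
  M = 148
  T = 57
  L = 252 + 6·148 − 3·57 = 969
Policy B (T + 57):
  M = 148
  T = 106 + 57 = 163
  L = 252 + 6·148 − 3·163 = 651
Comparing — Policy A: L=969, Policy B: L=651. Highest is 969 (Policy A).

969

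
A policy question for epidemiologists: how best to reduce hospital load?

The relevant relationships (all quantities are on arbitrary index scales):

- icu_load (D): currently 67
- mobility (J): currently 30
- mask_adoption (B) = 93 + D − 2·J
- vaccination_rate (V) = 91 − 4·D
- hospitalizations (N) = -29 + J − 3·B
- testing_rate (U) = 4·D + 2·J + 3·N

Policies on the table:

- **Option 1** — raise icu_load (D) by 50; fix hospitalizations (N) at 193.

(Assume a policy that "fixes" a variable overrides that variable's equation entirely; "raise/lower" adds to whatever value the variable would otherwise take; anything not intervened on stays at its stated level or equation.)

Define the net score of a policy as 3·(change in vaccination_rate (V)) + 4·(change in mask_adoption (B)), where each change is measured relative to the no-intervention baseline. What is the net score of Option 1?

-400

Baseline:
  D = 67
  J = 30
  B = 93 + 67 − 2·30 = 100
  V = 91 − 4·67 = -177
Option 1 (D + 50, N := 193):
  D = 67 + 50 = 117
  J = 30
  B = 93 + 117 − 2·30 = 150
  V = 91 − 4·117 = -377
ΔV = -377 − (-177) = -200; ΔB = 150 − 100 = 50
Score = 3·(-200) + 4·50 = -400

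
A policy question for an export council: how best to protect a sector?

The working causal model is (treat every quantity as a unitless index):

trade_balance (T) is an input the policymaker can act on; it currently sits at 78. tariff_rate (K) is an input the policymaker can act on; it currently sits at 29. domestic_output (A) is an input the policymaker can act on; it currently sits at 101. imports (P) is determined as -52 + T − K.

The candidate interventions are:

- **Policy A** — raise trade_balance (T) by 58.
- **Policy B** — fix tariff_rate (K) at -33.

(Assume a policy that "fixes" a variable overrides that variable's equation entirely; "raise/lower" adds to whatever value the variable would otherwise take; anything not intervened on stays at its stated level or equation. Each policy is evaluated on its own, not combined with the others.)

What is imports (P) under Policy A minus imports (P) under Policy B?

Policy A (T + 58):
  T = 78 + 58 = 136
  K = 29
  P = -52 + 136 − 29 = 55
Policy B (K := -33):
  T = 78
  K = -33
  P = -52 + 78 − (-33) = 59
P: 55 − 59 = -4

-4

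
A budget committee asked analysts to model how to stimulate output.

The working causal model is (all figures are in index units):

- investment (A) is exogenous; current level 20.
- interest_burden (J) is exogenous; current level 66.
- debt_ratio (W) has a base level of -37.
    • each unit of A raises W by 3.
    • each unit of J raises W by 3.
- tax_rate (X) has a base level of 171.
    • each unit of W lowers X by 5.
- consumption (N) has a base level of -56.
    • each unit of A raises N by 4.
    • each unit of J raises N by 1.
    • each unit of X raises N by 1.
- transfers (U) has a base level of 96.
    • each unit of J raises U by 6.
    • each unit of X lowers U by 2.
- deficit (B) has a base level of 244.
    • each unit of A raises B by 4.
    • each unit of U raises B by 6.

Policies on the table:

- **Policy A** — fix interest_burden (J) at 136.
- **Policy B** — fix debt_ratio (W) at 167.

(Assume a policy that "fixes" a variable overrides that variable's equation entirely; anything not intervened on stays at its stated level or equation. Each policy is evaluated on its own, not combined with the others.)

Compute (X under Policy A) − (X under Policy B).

-1320

Policy A (J := 136):
  A = 20
  J = 136
  W = -37 + 3·20 + 3·136 = 431
  X = 171 − 5·431 = -1984
Policy B (W := 167):
  A = 20
  J = 66
  W = 167
  X = 171 − 5·167 = -664
X: -1984 − (-664) = -1320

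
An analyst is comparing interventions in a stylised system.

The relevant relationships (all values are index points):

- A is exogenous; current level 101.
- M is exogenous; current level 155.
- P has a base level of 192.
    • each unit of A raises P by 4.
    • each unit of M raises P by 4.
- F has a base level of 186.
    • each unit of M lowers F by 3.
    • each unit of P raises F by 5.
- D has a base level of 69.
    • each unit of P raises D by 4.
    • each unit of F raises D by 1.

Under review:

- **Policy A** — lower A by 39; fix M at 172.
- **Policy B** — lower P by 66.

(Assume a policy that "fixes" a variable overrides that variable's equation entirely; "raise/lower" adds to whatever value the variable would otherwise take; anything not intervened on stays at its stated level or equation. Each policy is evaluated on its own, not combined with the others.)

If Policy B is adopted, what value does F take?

5471

Policy B (P − 66):
  A = 101
  M = 155
  P = 192 + 4·101 + 4·155 (−66 from intervention) = 1150
  F = 186 − 3·155 + 5·1150 = 5471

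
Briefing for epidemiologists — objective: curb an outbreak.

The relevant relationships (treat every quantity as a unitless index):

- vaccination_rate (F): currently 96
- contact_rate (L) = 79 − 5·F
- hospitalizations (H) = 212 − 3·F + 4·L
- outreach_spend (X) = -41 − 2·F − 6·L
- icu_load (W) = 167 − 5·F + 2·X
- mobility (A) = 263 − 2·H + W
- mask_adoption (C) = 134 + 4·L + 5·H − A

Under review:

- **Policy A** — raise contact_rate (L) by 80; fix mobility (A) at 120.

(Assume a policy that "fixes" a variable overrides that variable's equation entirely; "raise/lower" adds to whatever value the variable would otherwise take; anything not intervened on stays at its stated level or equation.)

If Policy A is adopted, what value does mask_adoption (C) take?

-8070

Policy A (L + 80, A := 120):
  F = 96
  L = 79 − 5·96 (+80 from intervention) = -321
  H = 212 − 3·96 + 4·(-321) = -1360
  X = -41 − 2·96 − 6·(-321) = 1693
  W = 167 − 5·96 + 2·1693 = 3073
  A = 120
  C = 134 + 4·(-321) + 5·(-1360) − 120 = -8070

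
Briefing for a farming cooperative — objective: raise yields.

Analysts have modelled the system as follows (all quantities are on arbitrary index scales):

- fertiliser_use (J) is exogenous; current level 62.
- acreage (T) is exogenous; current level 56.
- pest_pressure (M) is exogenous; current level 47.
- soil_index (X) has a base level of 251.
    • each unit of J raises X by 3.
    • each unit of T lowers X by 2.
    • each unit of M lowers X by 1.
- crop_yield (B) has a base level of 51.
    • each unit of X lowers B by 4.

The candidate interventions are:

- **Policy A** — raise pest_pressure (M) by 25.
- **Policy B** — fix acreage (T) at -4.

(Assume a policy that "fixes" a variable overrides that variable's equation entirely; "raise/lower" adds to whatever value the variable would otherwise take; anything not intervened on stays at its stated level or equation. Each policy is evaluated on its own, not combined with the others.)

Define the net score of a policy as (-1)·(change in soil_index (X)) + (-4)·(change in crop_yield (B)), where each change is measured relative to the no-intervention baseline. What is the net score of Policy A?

-375

Baseline:
  J = 62
  T = 56
  M = 47
  X = 251 + 3·62 − 2·56 − 47 = 278
  B = 51 − 4·278 = -1061
Policy A (M + 25):
  J = 62
  T = 56
  M = 47 + 25 = 72
  X = 251 + 3·62 − 2·56 − 72 = 253
  B = 51 − 4·253 = -961
ΔX = 253 − 278 = -25; ΔB = -961 − (-1061) = 100
Score = (-1)·(-25) + (-4)·100 = -375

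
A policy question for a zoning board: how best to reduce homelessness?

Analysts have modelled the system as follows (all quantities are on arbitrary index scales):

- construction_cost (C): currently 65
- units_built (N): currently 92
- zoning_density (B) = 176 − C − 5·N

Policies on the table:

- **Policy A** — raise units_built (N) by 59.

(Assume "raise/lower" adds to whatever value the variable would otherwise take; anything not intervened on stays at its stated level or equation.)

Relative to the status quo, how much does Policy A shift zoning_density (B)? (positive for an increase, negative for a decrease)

Baseline:
  C = 65
  N = 92
  B = 176 − 65 − 5·92 = -349
Policy A (N + 59):
  C = 65
  N = 92 + 59 = 151
  B = 176 − 65 − 5·151 = -644
Change in B: -644 − (-349) = -295

-295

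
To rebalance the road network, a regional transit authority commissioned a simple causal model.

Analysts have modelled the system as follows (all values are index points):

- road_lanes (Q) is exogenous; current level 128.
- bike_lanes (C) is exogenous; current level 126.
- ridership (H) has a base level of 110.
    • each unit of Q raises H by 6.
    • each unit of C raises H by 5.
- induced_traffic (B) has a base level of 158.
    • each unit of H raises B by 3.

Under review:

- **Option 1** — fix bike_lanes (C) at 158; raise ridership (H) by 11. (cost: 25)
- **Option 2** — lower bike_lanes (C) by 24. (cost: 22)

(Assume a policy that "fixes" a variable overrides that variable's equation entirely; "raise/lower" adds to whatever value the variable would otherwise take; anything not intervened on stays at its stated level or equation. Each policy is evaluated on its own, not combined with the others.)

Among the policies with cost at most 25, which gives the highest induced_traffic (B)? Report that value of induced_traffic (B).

5195

Option 1 (C := 158, H + 11):
  Q = 128
  C = 158
  H = 110 + 6·128 + 5·158 (+11 from intervention) = 1679
  B = 158 + 3·1679 = 5195
Option 2 (C − 24):
  Q = 128
  C = 126 − 24 = 102
  H = 110 + 6·128 + 5·102 = 1388
  B = 158 + 3·1388 = 4322
Comparing — Option 1: B=5195, Option 2: B=4322. Highest is 5195 (Option 1).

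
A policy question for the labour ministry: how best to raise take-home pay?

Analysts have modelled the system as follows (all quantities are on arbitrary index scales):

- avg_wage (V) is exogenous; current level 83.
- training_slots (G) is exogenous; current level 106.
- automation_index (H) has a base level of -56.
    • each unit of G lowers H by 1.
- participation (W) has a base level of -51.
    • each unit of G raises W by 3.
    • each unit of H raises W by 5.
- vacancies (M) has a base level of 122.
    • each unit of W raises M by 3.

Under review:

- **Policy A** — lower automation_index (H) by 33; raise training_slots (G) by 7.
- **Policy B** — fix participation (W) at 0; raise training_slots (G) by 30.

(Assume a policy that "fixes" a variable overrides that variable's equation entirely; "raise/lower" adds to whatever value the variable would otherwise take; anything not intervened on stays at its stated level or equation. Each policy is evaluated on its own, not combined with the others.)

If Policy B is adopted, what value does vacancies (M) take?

122

Policy B (W := 0, G + 30):
  G = 106 + 30 = 136
  H = -56 − 136 = -192
  W = 0
  M = 122 + 3·0 = 122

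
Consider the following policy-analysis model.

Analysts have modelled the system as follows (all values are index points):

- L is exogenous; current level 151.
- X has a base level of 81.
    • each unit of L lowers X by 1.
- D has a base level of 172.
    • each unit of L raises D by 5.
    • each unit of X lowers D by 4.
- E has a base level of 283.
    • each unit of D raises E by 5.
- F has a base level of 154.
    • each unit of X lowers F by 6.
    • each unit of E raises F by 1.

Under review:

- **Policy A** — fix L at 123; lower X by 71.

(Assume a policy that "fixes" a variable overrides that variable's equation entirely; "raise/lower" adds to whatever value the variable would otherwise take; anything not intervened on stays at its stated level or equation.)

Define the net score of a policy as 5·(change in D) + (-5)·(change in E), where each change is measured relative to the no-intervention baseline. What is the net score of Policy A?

Baseline:
  L = 151
  X = 81 − 151 = -70
  D = 172 + 5·151 − 4·(-70) = 1207
  E = 283 + 5·1207 = 6318
Policy A (L := 123, X − 71):
  L = 123
  X = 81 − 123 (−71 from intervention) = -113
  D = 172 + 5·123 − 4·(-113) = 1239
  E = 283 + 5·1239 = 6478
ΔD = 1239 − 1207 = 32; ΔE = 6478 − 6318 = 160
Score = 5·32 + (-5)·160 = -640

-640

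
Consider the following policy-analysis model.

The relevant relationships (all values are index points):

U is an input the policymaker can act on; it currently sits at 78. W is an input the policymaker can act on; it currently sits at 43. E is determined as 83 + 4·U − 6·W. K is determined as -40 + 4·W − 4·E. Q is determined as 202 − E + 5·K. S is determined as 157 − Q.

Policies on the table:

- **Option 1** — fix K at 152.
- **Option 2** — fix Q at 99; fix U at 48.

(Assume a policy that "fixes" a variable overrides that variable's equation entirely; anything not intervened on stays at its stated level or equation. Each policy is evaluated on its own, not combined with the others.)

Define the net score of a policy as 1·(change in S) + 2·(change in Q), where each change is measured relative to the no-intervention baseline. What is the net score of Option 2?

Baseline:
  U = 78
  W = 43
  E = 83 + 4·78 − 6·43 = 137
  K = -40 + 4·43 − 4·137 = -416
  Q = 202 − 137 + 5·(-416) = -2015
  S = 157 − (-2015) = 2172
Option 2 (Q := 99, U := 48):
  U = 48
  W = 43
  E = 83 + 4·48 − 6·43 = 17
  K = -40 + 4·43 − 4·17 = 64
  Q = 99
  S = 157 − 99 = 58
ΔS = 58 − 2172 = -2114; ΔQ = 99 − (-2015) = 2114
Score = 1·(-2114) + 2·2114 = 2114

2114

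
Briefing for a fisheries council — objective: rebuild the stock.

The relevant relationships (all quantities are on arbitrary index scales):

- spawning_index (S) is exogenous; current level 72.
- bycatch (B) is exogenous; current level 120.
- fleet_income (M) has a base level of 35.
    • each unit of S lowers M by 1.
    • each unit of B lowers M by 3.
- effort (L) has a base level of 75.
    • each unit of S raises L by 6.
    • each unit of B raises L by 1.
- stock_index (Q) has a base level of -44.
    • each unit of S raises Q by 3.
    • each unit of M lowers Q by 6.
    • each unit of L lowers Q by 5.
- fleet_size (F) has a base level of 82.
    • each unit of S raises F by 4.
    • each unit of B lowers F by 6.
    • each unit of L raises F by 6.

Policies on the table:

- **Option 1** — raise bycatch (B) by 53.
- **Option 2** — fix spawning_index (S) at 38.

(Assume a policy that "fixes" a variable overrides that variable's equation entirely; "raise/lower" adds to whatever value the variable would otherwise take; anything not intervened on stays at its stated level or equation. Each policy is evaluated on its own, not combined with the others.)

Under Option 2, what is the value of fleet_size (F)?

2052

Option 2 (S := 38):
  S = 38
  B = 120
  L = 75 + 6·38 + 120 = 423
  F = 82 + 4·38 − 6·120 + 6·423 = 2052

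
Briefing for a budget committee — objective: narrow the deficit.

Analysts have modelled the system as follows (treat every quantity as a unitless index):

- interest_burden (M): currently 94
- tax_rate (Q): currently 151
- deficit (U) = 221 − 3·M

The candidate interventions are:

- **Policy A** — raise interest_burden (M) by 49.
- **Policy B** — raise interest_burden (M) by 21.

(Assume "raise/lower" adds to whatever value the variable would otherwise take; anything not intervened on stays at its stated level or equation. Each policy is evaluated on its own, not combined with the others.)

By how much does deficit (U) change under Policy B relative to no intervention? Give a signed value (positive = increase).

-63

Baseline:
  M = 94
  U = 221 − 3·94 = -61
Policy B (M + 21):
  M = 94 + 21 = 115
  U = 221 − 3·115 = -124
Change in U: -124 − (-61) = -63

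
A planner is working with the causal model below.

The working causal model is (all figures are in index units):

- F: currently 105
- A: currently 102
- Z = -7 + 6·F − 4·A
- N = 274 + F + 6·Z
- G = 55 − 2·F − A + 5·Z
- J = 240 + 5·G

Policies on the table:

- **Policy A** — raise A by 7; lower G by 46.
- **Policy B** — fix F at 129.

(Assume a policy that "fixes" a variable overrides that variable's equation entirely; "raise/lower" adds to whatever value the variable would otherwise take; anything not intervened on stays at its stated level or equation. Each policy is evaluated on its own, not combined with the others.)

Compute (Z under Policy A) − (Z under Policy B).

-172

Policy A (A + 7, G − 46):
  F = 105
  A = 102 + 7 = 109
  Z = -7 + 6·105 − 4·109 = 187
Policy B (F := 129):
  F = 129
  A = 102
  Z = -7 + 6·129 − 4·102 = 359
Z: 187 − 359 = -172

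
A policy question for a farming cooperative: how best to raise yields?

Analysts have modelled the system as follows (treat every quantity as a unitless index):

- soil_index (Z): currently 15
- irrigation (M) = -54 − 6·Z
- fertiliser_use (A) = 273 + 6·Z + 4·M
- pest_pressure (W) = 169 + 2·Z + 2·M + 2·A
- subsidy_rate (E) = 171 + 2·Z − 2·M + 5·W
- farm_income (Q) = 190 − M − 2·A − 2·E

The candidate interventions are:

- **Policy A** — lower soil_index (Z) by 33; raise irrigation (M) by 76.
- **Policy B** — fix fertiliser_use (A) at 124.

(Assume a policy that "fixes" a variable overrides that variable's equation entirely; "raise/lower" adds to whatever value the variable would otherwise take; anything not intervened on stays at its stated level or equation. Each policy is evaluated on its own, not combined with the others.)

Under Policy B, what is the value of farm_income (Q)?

-2482

Policy B (A := 124):
  Z = 15
  M = -54 − 6·15 = -144
  A = 124
  W = 169 + 2·15 + 2·(-144) + 2·124 = 159
  E = 171 + 2·15 − 2·(-144) + 5·159 = 1284
  Q = 190 − (-144) − 2·124 − 2·1284 = -2482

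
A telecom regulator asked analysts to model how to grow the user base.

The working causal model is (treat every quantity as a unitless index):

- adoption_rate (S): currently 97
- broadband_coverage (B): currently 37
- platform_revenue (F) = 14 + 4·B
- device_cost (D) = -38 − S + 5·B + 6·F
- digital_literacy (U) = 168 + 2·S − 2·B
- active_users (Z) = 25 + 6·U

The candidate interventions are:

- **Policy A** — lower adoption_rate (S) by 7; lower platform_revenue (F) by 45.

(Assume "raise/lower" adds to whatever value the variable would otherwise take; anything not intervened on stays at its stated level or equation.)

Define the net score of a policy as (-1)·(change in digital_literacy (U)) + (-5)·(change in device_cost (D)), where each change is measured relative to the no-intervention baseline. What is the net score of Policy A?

1329

Baseline:
  S = 97
  B = 37
  F = 14 + 4·37 = 162
  D = -38 − 97 + 5·37 + 6·162 = 1022
  U = 168 + 2·97 − 2·37 = 288
Policy A (S − 7, F − 45):
  S = 97 − 7 = 90
  B = 37
  F = 14 + 4·37 (−45 from intervention) = 117
  D = -38 − 90 + 5·37 + 6·117 = 759
  U = 168 + 2·90 − 2·37 = 274
ΔU = 274 − 288 = -14; ΔD = 759 − 1022 = -263
Score = (-1)·(-14) + (-5)·(-263) = 1329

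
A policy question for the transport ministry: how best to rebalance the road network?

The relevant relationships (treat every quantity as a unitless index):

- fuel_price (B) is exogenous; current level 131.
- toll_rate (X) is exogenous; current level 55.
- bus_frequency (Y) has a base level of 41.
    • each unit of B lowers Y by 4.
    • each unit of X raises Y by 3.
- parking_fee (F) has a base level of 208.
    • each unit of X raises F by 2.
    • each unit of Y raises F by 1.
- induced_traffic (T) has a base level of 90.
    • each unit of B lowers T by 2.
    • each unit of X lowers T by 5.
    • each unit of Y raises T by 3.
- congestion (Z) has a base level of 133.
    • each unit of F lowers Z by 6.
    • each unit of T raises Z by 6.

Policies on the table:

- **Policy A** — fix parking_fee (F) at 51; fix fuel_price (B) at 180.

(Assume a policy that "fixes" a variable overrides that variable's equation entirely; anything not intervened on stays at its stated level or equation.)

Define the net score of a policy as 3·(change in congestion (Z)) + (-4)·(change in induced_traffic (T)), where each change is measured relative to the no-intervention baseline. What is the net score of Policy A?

Baseline:
  B = 131
  X = 55
  Y = 41 − 4·131 + 3·55 = -318
  F = 208 + 2·55 + (-318) = 0
  T = 90 − 2·131 − 5·55 + 3·(-318) = -1401
  Z = 133 − 6·0 + 6·(-1401) = -8273
Policy A (F := 51, B := 180):
  B = 180
  X = 55
  Y = 41 − 4·180 + 3·55 = -514
  F = 51
  T = 90 − 2·180 − 5·55 + 3·(-514) = -2087
  Z = 133 − 6·51 + 6·(-2087) = -12695
ΔZ = -12695 − (-8273) = -4422; ΔT = -2087 − (-1401) = -686
Score = 3·(-4422) + (-4)·(-686) = -10522

-10522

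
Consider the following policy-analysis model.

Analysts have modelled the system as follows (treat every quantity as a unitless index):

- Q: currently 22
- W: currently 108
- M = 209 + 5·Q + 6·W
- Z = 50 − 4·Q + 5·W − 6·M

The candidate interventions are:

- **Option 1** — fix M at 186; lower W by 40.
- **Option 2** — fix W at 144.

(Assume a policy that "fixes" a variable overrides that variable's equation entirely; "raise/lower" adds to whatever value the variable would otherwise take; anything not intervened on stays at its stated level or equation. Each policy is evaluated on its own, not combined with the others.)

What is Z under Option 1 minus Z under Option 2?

Option 1 (M := 186, W − 40):
  Q = 22
  W = 108 − 40 = 68
  M = 186
  Z = 50 − 4·22 + 5·68 − 6·186 = -814
Option 2 (W := 144):
  Q = 22
  W = 144
  M = 209 + 5·22 + 6·144 = 1183
  Z = 50 − 4·22 + 5·144 − 6·1183 = -6416
Z: -814 − (-6416) = 5602

5602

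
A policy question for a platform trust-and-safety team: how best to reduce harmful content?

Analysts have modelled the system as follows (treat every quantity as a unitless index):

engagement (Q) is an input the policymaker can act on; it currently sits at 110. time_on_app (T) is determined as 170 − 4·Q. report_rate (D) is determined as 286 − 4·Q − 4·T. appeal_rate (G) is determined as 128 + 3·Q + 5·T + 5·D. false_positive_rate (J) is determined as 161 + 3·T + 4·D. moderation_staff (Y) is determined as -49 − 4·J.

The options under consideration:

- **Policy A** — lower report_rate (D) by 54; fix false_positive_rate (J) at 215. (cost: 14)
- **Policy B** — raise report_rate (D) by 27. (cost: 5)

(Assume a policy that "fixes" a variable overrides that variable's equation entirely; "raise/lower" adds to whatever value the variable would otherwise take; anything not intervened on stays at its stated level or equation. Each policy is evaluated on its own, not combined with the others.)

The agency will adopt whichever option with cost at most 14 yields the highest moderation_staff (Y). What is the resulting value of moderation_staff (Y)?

Policy A (D − 54, J := 215):
  Q = 110
  T = 170 − 4·110 = -270
  D = 286 − 4·110 − 4·(-270) (−54 from intervention) = 872
  J = 215
  Y = -49 − 4·215 = -909
Policy B (D + 27):
  Q = 110
  T = 170 − 4·110 = -270
  D = 286 − 4·110 − 4·(-270) (+27 from intervention) = 953
  J = 161 + 3·(-270) + 4·953 = 3163
  Y = -49 − 4·3163 = -12701
Comparing — Policy A: Y=-909, Policy B: Y=-12701. Highest is -909 (Policy A).

-909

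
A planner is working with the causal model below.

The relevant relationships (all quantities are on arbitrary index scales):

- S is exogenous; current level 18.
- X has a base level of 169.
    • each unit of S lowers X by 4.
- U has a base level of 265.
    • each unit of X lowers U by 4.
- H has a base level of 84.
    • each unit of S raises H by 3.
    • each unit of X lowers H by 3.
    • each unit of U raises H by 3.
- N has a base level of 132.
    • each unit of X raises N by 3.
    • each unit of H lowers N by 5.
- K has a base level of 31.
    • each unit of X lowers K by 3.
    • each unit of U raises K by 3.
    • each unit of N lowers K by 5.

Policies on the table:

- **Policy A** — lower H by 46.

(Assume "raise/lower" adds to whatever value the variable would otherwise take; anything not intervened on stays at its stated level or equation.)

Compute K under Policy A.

Policy A (H − 46):
  S = 18
  X = 169 − 4·18 = 97
  U = 265 − 4·97 = -123
  H = 84 + 3·18 − 3·97 + 3·(-123) (−46 from intervention) = -568
  N = 132 + 3·97 − 5·(-568) = 3263
  K = 31 − 3·97 + 3·(-123) − 5·3263 = -16944

-16944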